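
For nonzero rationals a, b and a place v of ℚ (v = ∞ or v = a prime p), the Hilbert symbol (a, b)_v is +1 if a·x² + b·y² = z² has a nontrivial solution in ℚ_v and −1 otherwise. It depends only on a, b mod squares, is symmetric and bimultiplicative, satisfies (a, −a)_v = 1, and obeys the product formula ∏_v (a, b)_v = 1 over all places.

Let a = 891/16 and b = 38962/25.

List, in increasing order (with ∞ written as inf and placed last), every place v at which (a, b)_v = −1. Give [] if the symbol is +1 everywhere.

[2, 23]

(a, b) ≡ (11, 322) mod (ℚ^×)²; places V = {2, 3, 5, 7, 11, 23, ∞}.
(a,b)_5: α=0, u≡1; β=-2, v≡2 (mod 5); (1|5)=+1, (2|5)=-1; sign (−1)^0·+1^-2·-1^0 = +1.
(a,b)_∞: sgn(11)=+, sgn(322)=+, so +1.
(a,b)_23: α=0, u≡14; β=1, v≡19 (mod 23); (14|23)=-1, (19|23)=-1; sign (−1)^0·-1^1·-1^0 = -1.
(a,b)_3: α=4, u≡2; β=0, v≡1 (mod 3); (2|3)=-1, (1|3)=+1; sign (−1)^0·-1^0·+1^4 = +1.
(a,b)_7: α=0, u≡1; β=1, v≡2 (mod 7); (1|7)=+1, (2|7)=+1; sign (−1)^0·+1^1·+1^0 = +1.
(a,b)_11: α=1, u≡3; β=2, v≡1 (mod 11); (3|11)=+1, (1|11)=+1; sign (−1)^0·+1^2·+1^1 = +1.
(a,b)_2: α=-4, β=1; u≡3, v≡1 (mod 8); ε(u)ε(v)=1·0, αω(v)=-4·0, βω(u)=1·1; sum ≡ 1  ⇒  -1.
(11, 322 / ℚ) ramifies at {2, 23}: a division algebra.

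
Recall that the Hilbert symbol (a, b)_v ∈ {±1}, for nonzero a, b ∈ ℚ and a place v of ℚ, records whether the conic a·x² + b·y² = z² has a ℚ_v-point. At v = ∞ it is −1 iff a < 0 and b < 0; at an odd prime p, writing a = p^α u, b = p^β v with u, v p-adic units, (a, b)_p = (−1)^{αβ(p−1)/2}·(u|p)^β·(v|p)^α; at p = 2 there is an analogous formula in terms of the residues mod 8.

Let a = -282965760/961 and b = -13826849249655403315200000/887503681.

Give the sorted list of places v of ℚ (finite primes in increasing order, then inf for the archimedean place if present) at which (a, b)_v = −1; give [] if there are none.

[3, 5, 11, inf]

(a, b) ≡ (-1015, -1155) mod (ℚ^×)²; places V = {2, 3, 5, 7, 11, 29, 31, ∞}.
(a,b)_7: α=1, u≡2; β=3, v≡5 (mod 7); (2|7)=+1, (5|7)=-1; sign (−1)^1·+1^3·-1^1 = +1.
(a,b)_11: α=2, u≡10; β=5, v≡5 (mod 11); (10|11)=-1, (5|11)=+1; sign (−1)^0·-1^5·+1^2 = -1.
(a,b)_∞: sgn(-1015)=−, sgn(-1155)=−, so -1.
(a,b)_29: α=1, u≡4; β=4, v≡24 (mod 29); (4|29)=+1, (24|29)=+1; sign (−1)^0·+1^4·+1^1 = +1.
(a,b)_31: α=-2, u≡8; β=-6, v≡13 (mod 31); (8|31)=+1, (13|31)=-1; sign (−1)^0·+1^-6·-1^-2 = +1.
(a,b)_3: α=2, u≡2; β=3, v≡2 (mod 3); (2|3)=-1, (2|3)=-1; sign (−1)^0·-1^3·-1^2 = -1.
(a,b)_5: α=1, u≡3; β=5, v≡1 (mod 5); (3|5)=-1, (1|5)=+1; sign (−1)^0·-1^5·+1^1 = -1.
(a,b)_2: α=8, β=22; u≡1, v≡5 (mod 8); ε(u)ε(v)=0·0, αω(v)=8·1, βω(u)=22·0; sum ≡ 0  ⇒  +1.
Ram(-1015, -1155) = {3, 5, 11, ∞}; no ℚ_3-point on the conic.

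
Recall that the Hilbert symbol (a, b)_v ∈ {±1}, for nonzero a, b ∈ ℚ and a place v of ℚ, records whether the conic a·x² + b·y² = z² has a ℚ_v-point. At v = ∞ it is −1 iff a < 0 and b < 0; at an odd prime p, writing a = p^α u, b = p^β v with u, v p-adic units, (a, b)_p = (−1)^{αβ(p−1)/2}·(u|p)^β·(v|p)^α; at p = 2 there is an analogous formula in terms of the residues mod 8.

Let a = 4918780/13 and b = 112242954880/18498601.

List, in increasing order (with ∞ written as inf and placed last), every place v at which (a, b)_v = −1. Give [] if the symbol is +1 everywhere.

[2, 5, 31, 37]

(a, b) ≡ (55315, 2170) mod (ℚ^×)²; places V = {2, 5, 7, 11, 13, 17, 23, 29, 31, 37, ∞}.
(a,b)_23: α=1, u≡4; β=-2, v≡18 (mod 23); (4|23)=+1, (18|23)=+1; sign (−1)^0·+1^-2·+1^1 = +1.
(a,b)_∞: sgn(55315)=+, sgn(2170)=+, so +1.
(a,b)_7: α=0, u≡1; β=1, v≡2 (mod 7); (1|7)=+1, (2|7)=+1; sign (−1)^0·+1^1·+1^0 = +1.
(a,b)_17: α=2, u≡12; β=-2, v≡7 (mod 17); (12|17)=-1, (7|17)=-1; sign (−1)^0·-1^-2·-1^2 = +1.
(a,b)_5: α=1, u≡2; β=1, v≡1 (mod 5); (2|5)=-1, (1|5)=+1; sign (−1)^0·-1^1·+1^1 = -1.
(a,b)_13: α=-1, u≡9; β=0, v≡1 (mod 13); (9|13)=+1, (1|13)=+1; sign (−1)^0·+1^0·+1^-1 = +1.
(a,b)_29: α=0, u≡27; β=2, v≡20 (mod 29); (27|29)=-1, (20|29)=+1; sign (−1)^0·-1^2·+1^0 = +1.
(a,b)_2: α=2, β=7; u≡3, v≡5 (mod 8); ε(u)ε(v)=1·0, αω(v)=2·1, βω(u)=7·1; sum ≡ 1  ⇒  -1.
(a,b)_11: α=0, u≡10; β=-2, v≡4 (mod 11); (10|11)=-1, (4|11)=+1; sign (−1)^0·-1^-2·+1^0 = +1.
(a,b)_37: α=1, u≡17; β=0, v≡6 (mod 37); (17|37)=-1, (6|37)=-1; sign (−1)^0·-1^0·-1^1 = -1.
(a,b)_31: α=0, u≡27; β=3, v≡1 (mod 31); (27|31)=-1, (1|31)=+1; sign (−1)^0·-1^3·+1^0 = -1.
Ram(55315, 2170) = {2, 5, 31, 37}; no ℚ_2-point on the conic.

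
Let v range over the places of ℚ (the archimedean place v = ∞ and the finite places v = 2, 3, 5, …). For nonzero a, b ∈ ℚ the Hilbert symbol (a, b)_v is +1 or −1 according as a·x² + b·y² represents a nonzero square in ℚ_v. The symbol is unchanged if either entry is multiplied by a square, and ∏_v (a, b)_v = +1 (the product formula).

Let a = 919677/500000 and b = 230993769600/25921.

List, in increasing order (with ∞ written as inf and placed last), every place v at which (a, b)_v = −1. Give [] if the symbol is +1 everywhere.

[2, 29]

(a, b) ≡ (1914, 66) mod (ℚ^×)²; places V = {2, 3, 5, 7, 11, 17, 23, 29, 31, ∞}.
(a,b)_17: α=0, u≡10; β=2, v≡4 (mod 17); (10|17)=-1, (4|17)=+1; sign (−1)^0·-1^2·+1^0 = +1.
(a,b)_5: α=-6, u≡1; β=2, v≡4 (mod 5); (1|5)=+1, (4|5)=+1; sign (−1)^0·+1^2·+1^-6 = +1.
(a,b)_29: α=1, u≡12; β=2, v≡14 (mod 29); (12|29)=-1, (14|29)=-1; sign (−1)^0·-1^2·-1^1 = -1.
(a,b)_11: α=1, u≡3; β=1, v≡7 (mod 11); (3|11)=+1, (7|11)=-1; sign (−1)^1·+1^1·-1^1 = +1.
(a,b)_∞: sgn(1914)=+, sgn(66)=+, so +1.
(a,b)_31: α=2, u≡27; β=0, v≡16 (mod 31); (27|31)=-1, (16|31)=+1; sign (−1)^0·-1^0·+1^2 = +1.
(a,b)_7: α=0, u≡6; β=-2, v≡5 (mod 7); (6|7)=-1, (5|7)=-1; sign (−1)^0·-1^-2·-1^0 = +1.
(a,b)_3: α=1, u≡2; β=3, v≡1 (mod 3); (2|3)=-1, (1|3)=+1; sign (−1)^1·-1^3·+1^1 = +1.
(a,b)_23: α=0, u≡15; β=-2, v≡7 (mod 23); (15|23)=-1, (7|23)=-1; sign (−1)^0·-1^-2·-1^0 = +1.
(a,b)_2: α=-5, β=7; u≡5, v≡1 (mod 8); ε(u)ε(v)=0·0, αω(v)=-5·0, βω(u)=7·1; sum ≡ 1  ⇒  -1.
Ram(1914, 66) = {2, 29}; no ℚ_2-point on the conic.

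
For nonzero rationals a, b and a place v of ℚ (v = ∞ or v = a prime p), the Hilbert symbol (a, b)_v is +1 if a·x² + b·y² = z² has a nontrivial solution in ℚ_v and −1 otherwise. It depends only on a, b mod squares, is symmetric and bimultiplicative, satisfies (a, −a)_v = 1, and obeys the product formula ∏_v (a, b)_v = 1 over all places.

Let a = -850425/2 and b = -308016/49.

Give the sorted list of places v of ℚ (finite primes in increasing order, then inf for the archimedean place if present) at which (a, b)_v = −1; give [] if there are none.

[2, 17, 31, inf]

(a, b) ≡ (-68034, -2139) mod (ℚ^×)²; places V = {2, 3, 5, 7, 17, 23, 29, 31, ∞}.
(a,b)_17: α=1, u≡3; β=0, v≡5 (mod 17); (3|17)=-1, (5|17)=-1; sign (−1)^0·-1^0·-1^1 = -1.
(a,b)_23: α=1, u≡16; β=1, v≡21 (mod 23); (16|23)=+1, (21|23)=-1; sign (−1)^1·+1^1·-1^1 = +1.
(a,b)_3: α=1, u≡2; β=3, v≡1 (mod 3); (2|3)=-1, (1|3)=+1; sign (−1)^1·-1^3·+1^1 = +1.
(a,b)_5: α=2, u≡4; β=0, v≡1 (mod 5); (4|5)=+1, (1|5)=+1; sign (−1)^0·+1^0·+1^2 = +1.
(a,b)_7: α=0, u≡6; β=-2, v≡5 (mod 7); (6|7)=-1, (5|7)=-1; sign (−1)^0·-1^-2·-1^0 = +1.
(a,b)_2: α=-1, β=4; u≡7, v≡5 (mod 8); ε(u)ε(v)=1·0, αω(v)=-1·1, βω(u)=4·0; sum ≡ 1  ⇒  -1.
(a,b)_29: α=1, u≡26; β=0, v≡4 (mod 29); (26|29)=-1, (4|29)=+1; sign (−1)^0·-1^0·+1^1 = +1.
(a,b)_∞: sgn(-68034)=−, sgn(-2139)=−, so -1.
(a,b)_31: α=0, u≡30; β=1, v≡6 (mod 31); (30|31)=-1, (6|31)=-1; sign (−1)^0·-1^1·-1^0 = -1.
(-68034, -2139 / ℚ) ramifies at {2, 17, 31, ∞}: a division algebra.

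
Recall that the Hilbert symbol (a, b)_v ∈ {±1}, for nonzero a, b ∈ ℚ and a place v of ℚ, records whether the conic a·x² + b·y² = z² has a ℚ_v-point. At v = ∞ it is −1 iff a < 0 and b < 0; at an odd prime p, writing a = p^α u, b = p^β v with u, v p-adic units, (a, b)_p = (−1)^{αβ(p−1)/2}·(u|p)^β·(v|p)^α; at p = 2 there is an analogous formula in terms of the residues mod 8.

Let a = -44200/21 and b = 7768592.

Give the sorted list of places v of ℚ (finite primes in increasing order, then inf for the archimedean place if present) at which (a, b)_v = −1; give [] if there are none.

Mod squares: a ≡ -9282, b ≡ 17. Check v ∈ {∞, 2, 3, 5, 7, 13, 17}.
v=3: a=3^-1·(≡2), b=3^0·(≡2) mod 3; (2|3)=-1, (2|3)=-1; (−1)^{-1·0·1}·(-1)^0·(-1)^-1 = -1.
v=∞: -9282 < 0 and 17 > 0  ⇒  (a,b)_∞ = +1.
v=7: a=7^-1·(≡4), b=7^0·(≡6) mod 7; (4|7)=+1, (6|7)=-1; (−1)^{-1·0·3}·(+1)^0·(-1)^-1 = -1.
v=13: a=13^1·(≡4), b=13^4·(≡12) mod 13; (4|13)=+1, (12|13)=+1; (−1)^{1·4·6}·(+1)^4·(+1)^1 = +1.
v=2: v_2(a)=3, v_2(b)=4; units ≡ 7, 1 (mod 8); ε·ε+αω+βω = 1·0+3·0+4·0 ≡ 0  ⇒  (a,b)_2 = +1.
v=5: a=5^2·(≡2), b=5^0·(≡2) mod 5; (2|5)=-1, (2|5)=-1; (−1)^{2·0·2}·(-1)^0·(-1)^2 = +1.
v=17: a=17^1·(≡13), b=17^1·(≡16) mod 17; (13|17)=+1, (16|17)=+1; (−1)^{1·1·8}·(+1)^1·(+1)^1 = +1.
|Ram(-9282, 17)| = 2, even; anisotropic at {3, 7}.

[3, 7]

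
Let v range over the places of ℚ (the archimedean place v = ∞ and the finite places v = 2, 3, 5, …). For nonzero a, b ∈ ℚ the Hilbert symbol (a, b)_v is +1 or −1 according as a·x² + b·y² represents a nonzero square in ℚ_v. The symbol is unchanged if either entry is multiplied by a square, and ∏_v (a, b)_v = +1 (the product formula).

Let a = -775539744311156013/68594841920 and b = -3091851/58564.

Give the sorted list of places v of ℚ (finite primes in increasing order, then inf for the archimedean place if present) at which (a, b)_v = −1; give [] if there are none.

Mod squares: a ≡ -27265, b ≡ -779. Check v ∈ {∞, 2, 3, 5, 7, 11, 19, 41}.
v=∞: -27265 < 0 and -779 < 0  ⇒  (a,b)_∞ = -1.
v=3: a=3^14·(≡2), b=3^4·(≡1) mod 3; (2|3)=-1, (1|3)=+1; (−1)^{14·4·1}·(-1)^4·(+1)^14 = +1.
v=5: a=5^-1·(≡3), b=5^0·(≡1) mod 5; (3|5)=-1, (1|5)=+1; (−1)^{-1·0·2}·(-1)^0·(+1)^-1 = +1.
v=2: v_2(a)=-6, v_2(b)=-2; units ≡ 7, 5 (mod 8); ε·ε+αω+βω = 1·0+-6·1+-2·0 ≡ 0  ⇒  (a,b)_2 = +1.
v=19: a=19^3·(≡16), b=19^1·(≡1) mod 19; (16|19)=+1, (1|19)=+1; (−1)^{3·1·9}·(+1)^1·(+1)^3 = -1.
v=11: a=11^-8·(≡9), b=11^-4·(≡10) mod 11; (9|11)=+1, (10|11)=-1; (−1)^{-8·-4·5}·(+1)^-4·(-1)^-8 = +1.
v=7: a=7^3·(≡4), b=7^2·(≡3) mod 7; (4|7)=+1, (3|7)=-1; (−1)^{3·2·3}·(+1)^2·(-1)^3 = -1.
v=41: a=41^3·(≡4), b=41^1·(≡30) mod 41; (4|41)=+1, (30|41)=-1; (−1)^{3·1·20}·(+1)^1·(-1)^3 = -1.
Ram(-27265, -779) = {7, 19, 41, ∞}; no ℚ_7-point on the conic.

[7, 19, 41, inf]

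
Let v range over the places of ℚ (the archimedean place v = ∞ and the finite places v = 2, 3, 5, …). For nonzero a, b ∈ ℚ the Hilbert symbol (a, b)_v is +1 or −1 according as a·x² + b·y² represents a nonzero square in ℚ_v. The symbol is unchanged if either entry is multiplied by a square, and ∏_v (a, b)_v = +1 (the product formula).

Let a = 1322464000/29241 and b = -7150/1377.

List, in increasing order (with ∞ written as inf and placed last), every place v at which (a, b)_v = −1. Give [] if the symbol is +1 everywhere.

[2, 5]

(a, b) ≡ (715, -4862) mod (ℚ^×)²; places V = {2, 3, 5, 11, 13, 17, 19, ∞}.
(a,b)_11: α=1, u≡2; β=1, v≡5 (mod 11); (2|11)=-1, (5|11)=+1; sign (−1)^1·-1^1·+1^1 = +1.
(a,b)_13: α=1, u≡9; β=1, v≡4 (mod 13); (9|13)=+1, (4|13)=+1; sign (−1)^0·+1^1·+1^1 = +1.
(a,b)_17: α=2, u≡8; β=-1, v≡11 (mod 17); (8|17)=+1, (11|17)=-1; sign (−1)^0·+1^-1·-1^2 = +1.
(a,b)_∞: sgn(715)=+, sgn(-4862)=−, so +1.
(a,b)_2: α=8, β=1; u≡3, v≡1 (mod 8); ε(u)ε(v)=1·0, αω(v)=8·0, βω(u)=1·1; sum ≡ 1  ⇒  -1.
(a,b)_19: α=-2, u≡13; β=0, v≡12 (mod 19); (13|19)=-1, (12|19)=-1; sign (−1)^0·-1^0·-1^-2 = +1.
(a,b)_3: α=-4, u≡1; β=-4, v≡1 (mod 3); (1|3)=+1, (1|3)=+1; sign (−1)^0·+1^-4·+1^-4 = +1.
(a,b)_5: α=3, u≡2; β=2, v≡2 (mod 5); (2|5)=-1, (2|5)=-1; sign (−1)^0·-1^2·-1^3 = -1.
|Ram(715, -4862)| = 2, even; anisotropic at {2, 5}.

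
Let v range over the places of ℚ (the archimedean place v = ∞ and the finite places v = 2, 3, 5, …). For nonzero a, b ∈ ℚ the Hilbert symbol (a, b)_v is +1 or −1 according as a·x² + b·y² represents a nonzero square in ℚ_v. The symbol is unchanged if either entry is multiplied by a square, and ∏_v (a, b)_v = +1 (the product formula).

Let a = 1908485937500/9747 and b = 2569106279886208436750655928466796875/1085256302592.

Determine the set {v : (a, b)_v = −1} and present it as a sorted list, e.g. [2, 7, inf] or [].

[3, 19, 37, 41]

(a, b) ≡ (3813, 2680539) mod (ℚ^×)²; places V = {2, 3, 5, 7, 11, 13, 19, 31, 37, 41, ∞}.
(a,b)_∞: sgn(3813)=+, sgn(2680539)=+, so +1.
(a,b)_13: α=0, u≡9; β=2, v≡9 (mod 13); (9|13)=+1, (9|13)=+1; sign (−1)^0·+1^2·+1^0 = +1.
(a,b)_11: α=0, u≡10; β=-2, v≡5 (mod 11); (10|11)=-1, (5|11)=+1; sign (−1)^0·-1^-2·+1^0 = +1.
(a,b)_37: α=0, u≡22; β=1, v≡26 (mod 37); (22|37)=-1, (26|37)=+1; sign (−1)^0·-1^1·+1^0 = -1.
(a,b)_2: α=2, β=-16; u≡5, v≡3 (mod 8); ε(u)ε(v)=0·1, αω(v)=2·1, βω(u)=-16·1; sum ≡ 0  ⇒  +1.
(a,b)_5: α=8, u≡2; β=12, v≡4 (mod 5); (2|5)=-1, (4|5)=+1; sign (−1)^0·-1^12·+1^8 = +1.
(a,b)_41: α=1, u≡19; β=3, v≡1 (mod 41); (19|41)=-1, (1|41)=+1; sign (−1)^0·-1^3·+1^1 = -1.
(a,b)_7: α=0, u≡3; β=-4, v≡2 (mod 7); (3|7)=-1, (2|7)=+1; sign (−1)^0·-1^-4·+1^0 = +1.
(a,b)_3: α=-3, u≡2; β=-1, v≡2 (mod 3); (2|3)=-1, (2|3)=-1; sign (−1)^1·-1^-1·-1^-3 = -1.
(a,b)_19: α=-2, u≡13; β=-1, v≡9 (mod 19); (13|19)=-1, (9|19)=+1; sign (−1)^0·-1^-1·+1^-2 = -1.
(a,b)_31: α=3, u≡3; β=13, v≡14 (mod 31); (3|31)=-1, (14|31)=+1; sign (−1)^1·-1^13·+1^3 = +1.
|Ram(3813, 2680539)| = 4, even; anisotropic at {3, 19, 37, 41}.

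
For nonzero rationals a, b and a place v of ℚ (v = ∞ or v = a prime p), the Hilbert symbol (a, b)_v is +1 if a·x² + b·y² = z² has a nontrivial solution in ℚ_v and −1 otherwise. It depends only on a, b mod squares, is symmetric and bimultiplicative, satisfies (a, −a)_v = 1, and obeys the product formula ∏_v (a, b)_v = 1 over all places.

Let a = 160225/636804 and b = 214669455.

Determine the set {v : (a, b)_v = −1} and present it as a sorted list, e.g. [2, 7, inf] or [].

[11, 13, 17, 29]

Mod squares: a ≡ 6409, b ≡ 255255. Check v ∈ {∞, 2, 3, 5, 7, 11, 13, 17, 19, 29}.
v=2: v_2(a)=-2, v_2(b)=0; units ≡ 1, 7 (mod 8); ε·ε+αω+βω = 0·1+-2·0+0·0 ≡ 0  ⇒  (a,b)_2 = +1.
v=29: a=29^1·(≡2), b=29^2·(≡26) mod 29; (2|29)=-1, (26|29)=-1; (−1)^{1·2·14}·(-1)^2·(-1)^1 = -1.
v=∞: 6409 > 0 and 255255 > 0  ⇒  (a,b)_∞ = +1.
v=7: a=7^-2·(≡4), b=7^1·(≡2) mod 7; (4|7)=+1, (2|7)=+1; (−1)^{-2·1·3}·(+1)^1·(+1)^-2 = +1.
v=17: a=17^1·(≡7), b=17^1·(≡15) mod 17; (7|17)=-1, (15|17)=+1; (−1)^{1·1·8}·(-1)^1·(+1)^1 = -1.
v=5: a=5^2·(≡1), b=5^1·(≡1) mod 5; (1|5)=+1, (1|5)=+1; (−1)^{2·1·2}·(+1)^1·(+1)^2 = +1.
v=3: a=3^-2·(≡1), b=3^1·(≡2) mod 3; (1|3)=+1, (2|3)=-1; (−1)^{-2·1·1}·(+1)^1·(-1)^-2 = +1.
v=19: a=19^-2·(≡7), b=19^0·(≡7) mod 19; (7|19)=+1, (7|19)=+1; (−1)^{-2·0·9}·(+1)^0·(+1)^-2 = +1.
v=13: a=13^1·(≡12), b=13^1·(≡6) mod 13; (12|13)=+1, (6|13)=-1; (−1)^{1·1·6}·(+1)^1·(-1)^1 = -1.
v=11: a=11^0·(≡7), b=11^1·(≡8) mod 11; (7|11)=-1, (8|11)=-1; (−1)^{0·1·5}·(-1)^1·(-1)^0 = -1.
Ram(6409, 255255) = {11, 13, 17, 29}; no ℚ_11-point on the conic.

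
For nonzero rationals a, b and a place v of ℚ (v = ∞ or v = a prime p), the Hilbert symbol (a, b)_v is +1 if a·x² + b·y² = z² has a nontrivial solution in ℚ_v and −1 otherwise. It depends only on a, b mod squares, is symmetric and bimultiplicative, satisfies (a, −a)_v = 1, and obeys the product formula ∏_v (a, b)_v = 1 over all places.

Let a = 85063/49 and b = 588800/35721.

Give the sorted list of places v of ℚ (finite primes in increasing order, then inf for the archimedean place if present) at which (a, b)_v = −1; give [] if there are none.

(a, b) ≡ (703, 23) mod (ℚ^×)²; places V = {2, 3, 5, 7, 11, 19, 23, 37, ∞}.
(a,b)_7: α=-2, u≡6; β=-2, v≡2 (mod 7); (6|7)=-1, (2|7)=+1; sign (−1)^0·-1^-2·+1^-2 = +1.
(a,b)_2: α=0, β=10; u≡7, v≡7 (mod 8); ε(u)ε(v)=1·1, αω(v)=0·0, βω(u)=10·0; sum ≡ 1  ⇒  -1.
(a,b)_23: α=0, u≡3; β=1, v≡12 (mod 23); (3|23)=+1, (12|23)=+1; sign (−1)^0·+1^1·+1^0 = +1.
(a,b)_5: α=0, u≡2; β=2, v≡2 (mod 5); (2|5)=-1, (2|5)=-1; sign (−1)^0·-1^2·-1^0 = +1.
(a,b)_∞: sgn(703)=+, sgn(23)=+, so +1.
(a,b)_19: α=1, u≡8; β=0, v≡9 (mod 19); (8|19)=-1, (9|19)=+1; sign (−1)^0·-1^0·+1^1 = +1.
(a,b)_3: α=0, u≡1; β=-6, v≡2 (mod 3); (1|3)=+1, (2|3)=-1; sign (−1)^0·+1^-6·-1^0 = +1.
(a,b)_11: α=2, u≡2; β=0, v≡9 (mod 11); (2|11)=-1, (9|11)=+1; sign (−1)^0·-1^0·+1^2 = +1.
(a,b)_37: α=1, u≡22; β=0, v≡22 (mod 37); (22|37)=-1, (22|37)=-1; sign (−1)^0·-1^0·-1^1 = -1.
(703, 23 / ℚ) ramifies at {2, 37}: a division algebra.

[2, 37]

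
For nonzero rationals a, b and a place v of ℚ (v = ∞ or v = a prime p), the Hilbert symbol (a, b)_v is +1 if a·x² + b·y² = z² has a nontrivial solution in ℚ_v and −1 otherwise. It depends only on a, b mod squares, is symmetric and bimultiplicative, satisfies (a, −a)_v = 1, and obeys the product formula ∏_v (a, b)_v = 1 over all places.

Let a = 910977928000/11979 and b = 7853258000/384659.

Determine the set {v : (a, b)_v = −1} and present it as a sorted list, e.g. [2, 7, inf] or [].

(a, b) ≡ (8855, 256795) mod (ℚ^×)²; places V = {2, 3, 5, 7, 11, 17, 23, 29, ∞}.
(a,b)_11: α=-3, u≡7; β=-3, v≡9 (mod 11); (7|11)=-1, (9|11)=+1; sign (−1)^1·-1^-3·+1^-3 = +1.
(a,b)_29: α=4, u≡26; β=3, v≡14 (mod 29); (26|29)=-1, (14|29)=-1; sign (−1)^0·-1^3·-1^4 = -1.
(a,b)_3: α=-2, u≡2; β=0, v≡1 (mod 3); (2|3)=-1, (1|3)=+1; sign (−1)^0·-1^0·+1^-2 = +1.
(a,b)_5: α=3, u≡1; β=3, v≡1 (mod 5); (1|5)=+1, (1|5)=+1; sign (−1)^0·+1^3·+1^3 = +1.
(a,b)_∞: sgn(8855)=+, sgn(256795)=+, so +1.
(a,b)_17: α=0, u≡8; β=-2, v≡10 (mod 17); (8|17)=+1, (10|17)=-1; sign (−1)^0·+1^-2·-1^0 = +1.
(a,b)_2: α=6, β=4; u≡7, v≡3 (mod 8); ε(u)ε(v)=1·1, αω(v)=6·1, βω(u)=4·0; sum ≡ 1  ⇒  -1.
(a,b)_7: α=1, u≡6; β=1, v≡5 (mod 7); (6|7)=-1, (5|7)=-1; sign (−1)^1·-1^1·-1^1 = -1.
(a,b)_23: α=1, u≡10; β=1, v≡14 (mod 23); (10|23)=-1, (14|23)=-1; sign (−1)^1·-1^1·-1^1 = -1.
(8855, 256795 / ℚ) ramifies at {2, 7, 23, 29}: a division algebra.

[2, 7, 23, 29]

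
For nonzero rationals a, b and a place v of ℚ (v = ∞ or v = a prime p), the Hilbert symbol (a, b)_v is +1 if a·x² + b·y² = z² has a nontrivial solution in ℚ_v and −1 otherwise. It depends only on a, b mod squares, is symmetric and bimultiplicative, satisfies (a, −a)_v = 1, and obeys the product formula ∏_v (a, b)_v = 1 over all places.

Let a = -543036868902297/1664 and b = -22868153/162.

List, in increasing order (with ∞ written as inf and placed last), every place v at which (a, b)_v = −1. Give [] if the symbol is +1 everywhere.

[13, inf]

(a, b) ≡ (-5642, -7714) mod (ℚ^×)²; places V = {2, 3, 7, 11, 13, 19, 29, 31, ∞}.
(a,b)_29: α=4, u≡6; β=1, v≡16 (mod 29); (6|29)=+1, (16|29)=+1; sign (−1)^0·+1^1·+1^4 = +1.
(a,b)_19: α=2, u≡1; β=1, v≡12 (mod 19); (1|19)=+1, (12|19)=-1; sign (−1)^0·+1^1·-1^2 = +1.
(a,b)_3: α=4, u≡1; β=-4, v≡2 (mod 3); (1|3)=+1, (2|3)=-1; sign (−1)^0·+1^-4·-1^4 = +1.
(a,b)_31: α=1, u≡4; β=0, v≡25 (mod 31); (4|31)=+1, (25|31)=+1; sign (−1)^0·+1^0·+1^1 = +1.
(a,b)_∞: sgn(-5642)=−, sgn(-7714)=−, so -1.
(a,b)_7: α=1, u≡6; β=3, v≡4 (mod 7); (6|7)=-1, (4|7)=+1; sign (−1)^1·-1^3·+1^1 = +1.
(a,b)_11: α=2, u≡9; β=2, v≡8 (mod 11); (9|11)=+1, (8|11)=-1; sign (−1)^0·+1^2·-1^2 = +1.
(a,b)_2: α=-7, β=-1; u≡3, v≡7 (mod 8); ε(u)ε(v)=1·1, αω(v)=-7·0, βω(u)=-1·1; sum ≡ 0  ⇒  +1.
(a,b)_13: α=-1, u≡8; β=0, v≡5 (mod 13); (8|13)=-1, (5|13)=-1; sign (−1)^0·-1^0·-1^-1 = -1.
(-5642, -7714 / ℚ) ramifies at {13, ∞}: a division algebra.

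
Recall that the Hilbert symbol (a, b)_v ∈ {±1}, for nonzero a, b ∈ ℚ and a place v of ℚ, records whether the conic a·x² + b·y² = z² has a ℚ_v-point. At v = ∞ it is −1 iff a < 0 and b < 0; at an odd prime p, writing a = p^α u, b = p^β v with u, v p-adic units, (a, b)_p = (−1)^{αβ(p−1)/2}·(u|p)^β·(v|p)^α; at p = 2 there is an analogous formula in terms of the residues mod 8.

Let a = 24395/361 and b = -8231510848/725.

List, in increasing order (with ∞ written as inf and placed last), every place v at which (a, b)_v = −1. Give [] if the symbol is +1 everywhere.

(a, b) ≡ (24395, -7337) mod (ℚ^×)²; places V = {2, 5, 7, 11, 17, 19, 23, 29, 31, 41, ∞}.
(a,b)_29: α=0, u≡25; β=-1, v≡12 (mod 29); (25|29)=+1, (12|29)=-1; sign (−1)^0·+1^-1·-1^0 = +1.
(a,b)_∞: sgn(24395)=+, sgn(-7337)=−, so +1.
(a,b)_19: α=-2, u≡18; β=0, v≡6 (mod 19); (18|19)=-1, (6|19)=+1; sign (−1)^0·-1^0·+1^-2 = +1.
(a,b)_5: α=1, u≡4; β=-2, v≡3 (mod 5); (4|5)=+1, (3|5)=-1; sign (−1)^0·+1^-2·-1^1 = -1.
(a,b)_2: α=0, β=6; u≡3, v≡7 (mod 8); ε(u)ε(v)=1·1, αω(v)=0·0, βω(u)=6·1; sum ≡ 1  ⇒  -1.
(a,b)_23: α=0, u≡11; β=3, v≡2 (mod 23); (11|23)=-1, (2|23)=+1; sign (−1)^0·-1^3·+1^0 = -1.
(a,b)_7: α=1, u≡5; β=0, v≡5 (mod 7); (5|7)=-1, (5|7)=-1; sign (−1)^0·-1^0·-1^1 = -1.
(a,b)_31: α=0, u≡3; β=2, v≡19 (mod 31); (3|31)=-1, (19|31)=+1; sign (−1)^0·-1^2·+1^0 = +1.
(a,b)_11: α=0, u≡7; β=1, v≡3 (mod 11); (7|11)=-1, (3|11)=+1; sign (−1)^0·-1^1·+1^0 = -1.
(a,b)_41: α=1, u≡23; β=0, v≡4 (mod 41); (23|41)=+1, (4|41)=+1; sign (−1)^0·+1^0·+1^1 = +1.
(a,b)_17: α=1, u≡6; β=0, v≡7 (mod 17); (6|17)=-1, (7|17)=-1; sign (−1)^0·-1^0·-1^1 = -1.
Ram(24395, -7337) = {2, 5, 7, 11, 17, 23}; no ℚ_2-point on the conic.

[2, 5, 7, 11, 17, 23]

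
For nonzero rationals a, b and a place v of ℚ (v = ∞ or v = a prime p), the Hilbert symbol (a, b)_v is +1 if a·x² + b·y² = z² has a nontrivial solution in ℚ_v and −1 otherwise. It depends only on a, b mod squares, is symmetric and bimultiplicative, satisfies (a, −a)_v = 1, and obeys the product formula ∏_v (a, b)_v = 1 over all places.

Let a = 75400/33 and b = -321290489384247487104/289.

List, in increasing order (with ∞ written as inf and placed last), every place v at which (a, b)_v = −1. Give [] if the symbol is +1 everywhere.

[2, 29]

(a, b) ≡ (24882, -3309306) mod (ℚ^×)²; places V = {2, 3, 5, 7, 11, 13, 17, 19, 29, ∞}.
(a,b)_7: α=0, u≡2; β=1, v≡2 (mod 7); (2|7)=+1, (2|7)=+1; sign (−1)^0·+1^1·+1^0 = +1.
(a,b)_29: α=1, u≡12; β=3, v≡13 (mod 29); (12|29)=-1, (13|29)=+1; sign (−1)^0·-1^3·+1^1 = -1.
(a,b)_11: α=-1, u≡2; β=5, v≡5 (mod 11); (2|11)=-1, (5|11)=+1; sign (−1)^1·-1^5·+1^-1 = +1.
(a,b)_19: α=0, u≡6; β=1, v≡8 (mod 19); (6|19)=+1, (8|19)=-1; sign (−1)^0·+1^1·-1^0 = +1.
(a,b)_5: α=2, u≡2; β=0, v≡4 (mod 5); (2|5)=-1, (4|5)=+1; sign (−1)^0·-1^0·+1^2 = +1.
(a,b)_2: α=3, β=7; u≡1, v≡3 (mod 8); ε(u)ε(v)=0·1, αω(v)=3·1, βω(u)=7·0; sum ≡ 1  ⇒  -1.
(a,b)_3: α=-1, u≡2; β=7, v≡1 (mod 3); (2|3)=-1, (1|3)=+1; sign (−1)^1·-1^7·+1^-1 = +1.
(a,b)_13: α=1, u≡4; β=3, v≡3 (mod 13); (4|13)=+1, (3|13)=+1; sign (−1)^0·+1^3·+1^1 = +1.
(a,b)_∞: sgn(24882)=+, sgn(-3309306)=−, so +1.
(a,b)_17: α=0, u≡12; β=-2, v≡1 (mod 17); (12|17)=-1, (1|17)=+1; sign (−1)^0·-1^-2·+1^0 = +1.
(24882, -3309306 / ℚ) ramifies at {2, 29}: a division algebra.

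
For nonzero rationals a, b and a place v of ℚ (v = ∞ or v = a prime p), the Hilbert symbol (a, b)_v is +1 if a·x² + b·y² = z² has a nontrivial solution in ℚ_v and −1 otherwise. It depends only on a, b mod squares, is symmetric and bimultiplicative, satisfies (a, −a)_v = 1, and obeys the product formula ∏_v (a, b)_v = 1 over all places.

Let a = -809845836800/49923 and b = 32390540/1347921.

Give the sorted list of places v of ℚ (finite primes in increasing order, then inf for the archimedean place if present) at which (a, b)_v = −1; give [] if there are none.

[2, 3]

Mod squares: a ≡ -4641, b ≡ 35. Check v ∈ {∞, 2, 3, 5, 7, 11, 13, 17, 37, 43}.
v=37: a=37^0·(≡4), b=37^2·(≡15) mod 37; (4|37)=+1, (15|37)=-1; (−1)^{0·2·18}·(+1)^2·(-1)^0 = +1.
v=13: a=13^3·(≡5), b=13^2·(≡9) mod 13; (5|13)=-1, (9|13)=+1; (−1)^{3·2·6}·(-1)^2·(+1)^3 = +1.
v=43: a=43^-2·(≡42), b=43^-2·(≡35) mod 43; (42|43)=-1, (35|43)=+1; (−1)^{-2·-2·21}·(-1)^-2·(+1)^-2 = +1.
v=17: a=17^1·(≡4), b=17^0·(≡4) mod 17; (4|17)=+1, (4|17)=+1; (−1)^{1·0·8}·(+1)^0·(+1)^1 = +1.
v=11: a=11^2·(≡3), b=11^0·(≡2) mod 11; (3|11)=+1, (2|11)=-1; (−1)^{2·0·5}·(+1)^0·(-1)^2 = +1.
v=3: a=3^-3·(≡1), b=3^-6·(≡2) mod 3; (1|3)=+1, (2|3)=-1; (−1)^{-3·-6·1}·(+1)^-6·(-1)^-3 = -1.
v=7: a=7^1·(≡1), b=7^1·(≡3) mod 7; (1|7)=+1, (3|7)=-1; (−1)^{1·1·3}·(+1)^1·(-1)^1 = +1.
v=2: v_2(a)=10, v_2(b)=2; units ≡ 7, 3 (mod 8); ε·ε+αω+βω = 1·1+10·1+2·0 ≡ 1  ⇒  (a,b)_2 = -1.
v=∞: -4641 < 0 and 35 > 0  ⇒  (a,b)_∞ = +1.
v=5: a=5^2·(≡1), b=5^1·(≡3) mod 5; (1|5)=+1, (3|5)=-1; (−1)^{2·1·2}·(+1)^1·(-1)^2 = +1.
|Ram(-4641, 35)| = 2, even; anisotropic at {2, 3}.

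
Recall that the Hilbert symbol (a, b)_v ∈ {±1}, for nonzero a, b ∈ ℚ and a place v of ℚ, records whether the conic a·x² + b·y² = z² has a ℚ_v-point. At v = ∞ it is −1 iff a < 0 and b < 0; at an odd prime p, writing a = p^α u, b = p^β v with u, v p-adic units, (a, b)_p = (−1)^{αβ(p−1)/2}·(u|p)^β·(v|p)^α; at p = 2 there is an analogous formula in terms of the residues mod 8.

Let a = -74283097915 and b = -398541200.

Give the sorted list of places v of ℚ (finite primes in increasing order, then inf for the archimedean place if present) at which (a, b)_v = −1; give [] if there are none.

(a, b) ≡ (-74283097915, -996353) mod (ℚ^×)²; places V = {2, 5, 13, 17, 29, 31, 37, 43, 47, ∞}.
(a,b)_37: α=1, u≡7; β=0, v≡8 (mod 37); (7|37)=+1, (8|37)=-1; sign (−1)^0·+1^0·-1^1 = -1.
(a,b)_5: α=1, u≡2; β=2, v≡2 (mod 5); (2|5)=-1, (2|5)=-1; sign (−1)^0·-1^2·-1^1 = -1.
(a,b)_17: α=1, u≡2; β=1, v≡12 (mod 17); (2|17)=+1, (12|17)=-1; sign (−1)^0·+1^1·-1^1 = -1.
(a,b)_47: α=1, u≡21; β=1, v≡46 (mod 47); (21|47)=+1, (46|47)=-1; sign (−1)^1·+1^1·-1^1 = +1.
(a,b)_13: α=1, u≡12; β=0, v≡8 (mod 13); (12|13)=+1, (8|13)=-1; sign (−1)^0·+1^0·-1^1 = -1.
(a,b)_2: α=0, β=4; u≡5, v≡7 (mod 8); ε(u)ε(v)=0·1, αω(v)=0·0, βω(u)=4·1; sum ≡ 0  ⇒  +1.
(a,b)_29: α=1, u≡26; β=1, v≡10 (mod 29); (26|29)=-1, (10|29)=-1; sign (−1)^0·-1^1·-1^1 = +1.
(a,b)_31: α=1, u≡14; β=0, v≡8 (mod 31); (14|31)=+1, (8|31)=+1; sign (−1)^0·+1^0·+1^1 = +1.
(a,b)_∞: sgn(-74283097915)=−, sgn(-996353)=−, so -1.
(a,b)_43: α=1, u≡1; β=1, v≡35 (mod 43); (1|43)=+1, (35|43)=+1; sign (−1)^1·+1^1·+1^1 = -1.
(-74283097915, -996353 / ℚ) ramifies at {5, 13, 17, 37, 43, ∞}: a division algebra.

[5, 13, 17, 37, 43, inf]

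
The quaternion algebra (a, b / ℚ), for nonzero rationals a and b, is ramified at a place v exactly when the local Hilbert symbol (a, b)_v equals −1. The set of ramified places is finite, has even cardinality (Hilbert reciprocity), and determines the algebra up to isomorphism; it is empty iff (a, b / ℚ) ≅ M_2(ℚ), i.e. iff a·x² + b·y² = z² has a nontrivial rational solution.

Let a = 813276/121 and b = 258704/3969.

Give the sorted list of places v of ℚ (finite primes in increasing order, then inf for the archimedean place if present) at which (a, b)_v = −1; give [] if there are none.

[23, 41]

Mod squares: a ≡ 22591, b ≡ 16169. Check v ∈ {∞, 2, 3, 7, 11, 19, 23, 29, 37, 41}.
v=29: a=29^1·(≡6), b=29^0·(≡23) mod 29; (6|29)=+1, (23|29)=+1; (−1)^{1·0·14}·(+1)^0·(+1)^1 = +1.
v=11: a=11^-2·(≡2), b=11^0·(≡8) mod 11; (2|11)=-1, (8|11)=-1; (−1)^{-2·0·5}·(-1)^0·(-1)^-2 = +1.
v=7: a=7^0·(≡1), b=7^-2·(≡3) mod 7; (1|7)=+1, (3|7)=-1; (−1)^{0·-2·3}·(+1)^-2·(-1)^0 = +1.
v=∞: 22591 > 0 and 16169 > 0  ⇒  (a,b)_∞ = +1.
v=19: a=19^1·(≡5), b=19^1·(≡13) mod 19; (5|19)=+1, (13|19)=-1; (−1)^{1·1·9}·(+1)^1·(-1)^1 = +1.
v=2: v_2(a)=2, v_2(b)=4; units ≡ 7, 1 (mod 8); ε·ε+αω+βω = 1·0+2·0+4·0 ≡ 0  ⇒  (a,b)_2 = +1.
v=37: a=37^0·(≡9), b=37^1·(≡11) mod 37; (9|37)=+1, (11|37)=+1; (−1)^{0·1·18}·(+1)^1·(+1)^0 = +1.
v=3: a=3^2·(≡1), b=3^-4·(≡2) mod 3; (1|3)=+1, (2|3)=-1; (−1)^{2·-4·1}·(+1)^-4·(-1)^2 = +1.
v=23: a=23^0·(≡7), b=23^1·(≡16) mod 23; (7|23)=-1, (16|23)=+1; (−1)^{0·1·11}·(-1)^1·(+1)^0 = -1.
v=41: a=41^1·(≡4), b=41^0·(≡11) mod 41; (4|41)=+1, (11|41)=-1; (−1)^{1·0·20}·(+1)^0·(-1)^1 = -1.
Ram(22591, 16169) = {23, 41}; no ℚ_23-point on the conic.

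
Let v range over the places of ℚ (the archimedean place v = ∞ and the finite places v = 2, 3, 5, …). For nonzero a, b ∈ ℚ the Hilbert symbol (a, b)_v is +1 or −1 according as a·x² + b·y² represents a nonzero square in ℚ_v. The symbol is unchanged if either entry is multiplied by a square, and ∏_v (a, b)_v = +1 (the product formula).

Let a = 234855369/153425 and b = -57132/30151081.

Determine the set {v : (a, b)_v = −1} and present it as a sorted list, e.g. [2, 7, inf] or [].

[17, 29]

(a, b) ≡ (10353, -3) mod (ℚ^×)²; places V = {2, 3, 5, 7, 17, 19, 23, 29, ∞}.
(a,b)_19: α=-2, u≡16; β=-2, v≡6 (mod 19); (16|19)=+1, (6|19)=+1; sign (−1)^0·+1^-2·+1^-2 = +1.
(a,b)_5: α=-2, u≡2; β=0, v≡3 (mod 5); (2|5)=-1, (3|5)=-1; sign (−1)^0·-1^0·-1^-2 = +1.
(a,b)_23: α=2, u≡1; β=2, v≡20 (mod 23); (1|23)=+1, (20|23)=-1; sign (−1)^0·+1^2·-1^2 = +1.
(a,b)_29: α=1, u≡16; β=0, v≡11 (mod 29); (16|29)=+1, (11|29)=-1; sign (−1)^0·+1^0·-1^1 = -1.
(a,b)_7: α=1, u≡2; β=0, v≡1 (mod 7); (2|7)=+1, (1|7)=+1; sign (−1)^0·+1^0·+1^1 = +1.
(a,b)_3: α=7, u≡1; β=3, v≡2 (mod 3); (1|3)=+1, (2|3)=-1; sign (−1)^1·+1^3·-1^7 = +1.
(a,b)_2: α=0, β=2; u≡1, v≡5 (mod 8); ε(u)ε(v)=0·0, αω(v)=0·1, βω(u)=2·0; sum ≡ 0  ⇒  +1.
(a,b)_17: α=-1, u≡11; β=-4, v≡14 (mod 17); (11|17)=-1, (14|17)=-1; sign (−1)^0·-1^-4·-1^-1 = -1.
(a,b)_∞: sgn(10353)=+, sgn(-3)=−, so +1.
Ram(10353, -3) = {17, 29}; no ℚ_17-point on the conic.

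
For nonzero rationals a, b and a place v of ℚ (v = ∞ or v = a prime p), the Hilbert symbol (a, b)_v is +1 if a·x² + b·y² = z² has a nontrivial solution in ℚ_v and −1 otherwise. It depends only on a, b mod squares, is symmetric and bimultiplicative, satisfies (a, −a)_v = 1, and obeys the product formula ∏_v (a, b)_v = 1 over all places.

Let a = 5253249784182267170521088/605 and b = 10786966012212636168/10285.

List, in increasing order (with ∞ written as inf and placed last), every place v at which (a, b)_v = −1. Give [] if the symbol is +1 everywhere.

(a, b) ≡ (1110265, 3138975370) mod (ℚ^×)²; places V = {2, 3, 5, 11, 13, 17, 19, 23, 29, 31, 41, 47, ∞}.
(a,b)_47: α=2, u≡19; β=1, v≡38 (mod 47); (19|47)=-1, (38|47)=-1; sign (−1)^0·-1^1·-1^2 = -1.
(a,b)_29: α=1, u≡24; β=1, v≡15 (mod 29); (24|29)=+1, (15|29)=-1; sign (−1)^0·+1^1·-1^1 = -1.
(a,b)_17: α=0, u≡11; β=-1, v≡2 (mod 17); (11|17)=-1, (2|17)=+1; sign (−1)^0·-1^-1·+1^0 = -1.
(a,b)_∞: sgn(1110265)=+, sgn(3138975370)=+, so +1.
(a,b)_5: α=-1, u≡3; β=-1, v≡4 (mod 5); (3|5)=-1, (4|5)=+1; sign (−1)^0·-1^-1·+1^-1 = -1.
(a,b)_23: α=2, u≡16; β=1, v≡20 (mod 23); (16|23)=+1, (20|23)=-1; sign (−1)^0·+1^1·-1^2 = +1.
(a,b)_3: α=0, u≡1; β=2, v≡1 (mod 3); (1|3)=+1, (1|3)=+1; sign (−1)^0·+1^2·+1^0 = +1.
(a,b)_41: α=0, u≡7; β=2, v≡20 (mod 41); (7|41)=-1, (20|41)=+1; sign (−1)^0·-1^2·+1^0 = +1.
(a,b)_11: α=-2, u≡7; β=-2, v≡4 (mod 11); (7|11)=-1, (4|11)=+1; sign (−1)^0·-1^-2·+1^-2 = +1.
(a,b)_13: α=7, u≡11; β=6, v≡11 (mod 13); (11|13)=-1, (11|13)=-1; sign (−1)^0·-1^6·-1^7 = -1.
(a,b)_31: α=1, u≡4; β=1, v≡15 (mod 31); (4|31)=+1, (15|31)=-1; sign (−1)^1·+1^1·-1^1 = +1.
(a,b)_19: α=1, u≡12; β=1, v≡13 (mod 19); (12|19)=-1, (13|19)=-1; sign (−1)^1·-1^1·-1^1 = -1.
(a,b)_2: α=22, β=3; u≡1, v≡5 (mod 8); ε(u)ε(v)=0·0, αω(v)=22·1, βω(u)=3·0; sum ≡ 0  ⇒  +1.
Ram(1110265, 3138975370) = {5, 13, 17, 19, 29, 47}; no ℚ_5-point on the conic.

[5, 13, 17, 19, 29, 47]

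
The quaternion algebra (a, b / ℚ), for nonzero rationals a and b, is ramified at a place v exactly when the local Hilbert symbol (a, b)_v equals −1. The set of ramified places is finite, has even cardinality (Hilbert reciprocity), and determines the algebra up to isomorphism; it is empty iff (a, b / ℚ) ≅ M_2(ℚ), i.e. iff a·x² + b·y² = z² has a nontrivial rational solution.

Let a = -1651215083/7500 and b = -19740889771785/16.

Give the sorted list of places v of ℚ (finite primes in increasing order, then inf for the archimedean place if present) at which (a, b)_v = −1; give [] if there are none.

(a, b) ≡ (-969, -429065) mod (ℚ^×)²; places V = {2, 3, 5, 7, 13, 17, 19, 23, 41, ∞}.
(a,b)_5: α=-4, u≡1; β=1, v≡3 (mod 5); (1|5)=+1, (3|5)=-1; sign (−1)^0·+1^1·-1^-4 = +1.
(a,b)_23: α=0, u≡10; β=1, v≡11 (mod 23); (10|23)=-1, (11|23)=-1; sign (−1)^0·-1^1·-1^0 = -1.
(a,b)_41: α=0, u≡22; β=1, v≡23 (mod 41); (22|41)=-1, (23|41)=+1; sign (−1)^0·-1^1·+1^0 = -1.
(a,b)_7: α=2, u≡2; β=3, v≡4 (mod 7); (2|7)=+1, (4|7)=+1; sign (−1)^0·+1^3·+1^2 = +1.
(a,b)_∞: sgn(-969)=−, sgn(-429065)=−, so -1.
(a,b)_19: α=3, u≡9; β=2, v≡12 (mod 19); (9|19)=+1, (12|19)=-1; sign (−1)^0·+1^2·-1^3 = -1.
(a,b)_2: α=-2, β=-4; u≡7, v≡7 (mod 8); ε(u)ε(v)=1·1, αω(v)=-2·0, βω(u)=-4·0; sum ≡ 1  ⇒  -1.
(a,b)_17: α=3, u≡11; β=2, v≡9 (mod 17); (11|17)=-1, (9|17)=+1; sign (−1)^0·-1^2·+1^3 = +1.
(a,b)_13: α=0, u≡11; β=1, v≡6 (mod 13); (11|13)=-1, (6|13)=-1; sign (−1)^0·-1^1·-1^0 = -1.
(a,b)_3: α=-1, u≡1; β=2, v≡1 (mod 3); (1|3)=+1, (1|3)=+1; sign (−1)^0·+1^2·+1^-1 = +1.
|Ram(-969, -429065)| = 6, even; anisotropic at {2, 13, 19, 23, 41, ∞}.

[2, 13, 19, 23, 41, inf]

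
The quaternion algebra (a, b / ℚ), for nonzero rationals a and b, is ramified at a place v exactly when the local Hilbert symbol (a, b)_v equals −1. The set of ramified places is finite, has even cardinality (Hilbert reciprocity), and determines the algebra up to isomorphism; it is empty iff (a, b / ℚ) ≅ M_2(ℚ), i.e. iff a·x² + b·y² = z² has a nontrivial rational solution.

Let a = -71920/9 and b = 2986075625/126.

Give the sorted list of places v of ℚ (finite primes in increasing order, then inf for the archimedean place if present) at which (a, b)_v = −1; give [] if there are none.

(a, b) ≡ (-4495, 79534) mod (ℚ^×)²; places V = {2, 3, 5, 7, 13, 19, 23, 29, 31, ∞}.
(a,b)_31: α=1, u≡4; β=0, v≡18 (mod 31); (4|31)=+1, (18|31)=+1; sign (−1)^0·+1^0·+1^1 = +1.
(a,b)_2: α=4, β=-1; u≡1, v≡7 (mod 8); ε(u)ε(v)=0·1, αω(v)=4·0, βω(u)=-1·0; sum ≡ 0  ⇒  +1.
(a,b)_19: α=0, u≡10; β=1, v≡1 (mod 19); (10|19)=-1, (1|19)=+1; sign (−1)^0·-1^1·+1^0 = -1.
(a,b)_29: α=1, u≡8; β=2, v≡1 (mod 29); (8|29)=-1, (1|29)=+1; sign (−1)^0·-1^2·+1^1 = +1.
(a,b)_13: α=0, u≡1; β=1, v≡8 (mod 13); (1|13)=+1, (8|13)=-1; sign (−1)^0·+1^1·-1^0 = +1.
(a,b)_23: α=0, u≡18; β=1, v≡3 (mod 23); (18|23)=+1, (3|23)=+1; sign (−1)^0·+1^1·+1^0 = +1.
(a,b)_7: α=0, u≡6; β=-1, v≡2 (mod 7); (6|7)=-1, (2|7)=+1; sign (−1)^0·-1^-1·+1^0 = -1.
(a,b)_3: α=-2, u≡2; β=-2, v≡1 (mod 3); (2|3)=-1, (1|3)=+1; sign (−1)^0·-1^-2·+1^-2 = +1.
(a,b)_5: α=1, u≡4; β=4, v≡1 (mod 5); (4|5)=+1, (1|5)=+1; sign (−1)^0·+1^4·+1^1 = +1.
(a,b)_∞: sgn(-4495)=−, sgn(79534)=+, so +1.
|Ram(-4495, 79534)| = 2, even; anisotropic at {7, 19}.

[7, 19]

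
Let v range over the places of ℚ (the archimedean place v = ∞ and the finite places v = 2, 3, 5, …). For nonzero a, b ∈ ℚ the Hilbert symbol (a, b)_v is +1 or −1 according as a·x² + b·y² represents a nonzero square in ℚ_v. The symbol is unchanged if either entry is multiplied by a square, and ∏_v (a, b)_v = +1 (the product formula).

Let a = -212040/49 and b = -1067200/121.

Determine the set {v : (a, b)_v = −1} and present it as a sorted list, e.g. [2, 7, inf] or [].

(a, b) ≡ (-5890, -667) mod (ℚ^×)²; places V = {2, 3, 5, 7, 11, 19, 23, 29, 31, ∞}.
(a,b)_31: α=1, u≡23; β=0, v≡29 (mod 31); (23|31)=-1, (29|31)=-1; sign (−1)^0·-1^0·-1^1 = -1.
(a,b)_5: α=1, u≡3; β=2, v≡2 (mod 5); (3|5)=-1, (2|5)=-1; sign (−1)^0·-1^2·-1^1 = -1.
(a,b)_11: α=0, u≡8; β=-2, v≡9 (mod 11); (8|11)=-1, (9|11)=+1; sign (−1)^0·-1^-2·+1^0 = +1.
(a,b)_23: α=0, u≡22; β=1, v≡10 (mod 23); (22|23)=-1, (10|23)=-1; sign (−1)^0·-1^1·-1^0 = -1.
(a,b)_19: α=1, u≡8; β=0, v≡7 (mod 19); (8|19)=-1, (7|19)=+1; sign (−1)^0·-1^0·+1^1 = +1.
(a,b)_29: α=0, u≡12; β=1, v≡6 (mod 29); (12|29)=-1, (6|29)=+1; sign (−1)^0·-1^1·+1^0 = -1.
(a,b)_3: α=2, u≡2; β=0, v≡2 (mod 3); (2|3)=-1, (2|3)=-1; sign (−1)^0·-1^0·-1^2 = +1.
(a,b)_7: α=-2, u≡4; β=0, v≡3 (mod 7); (4|7)=+1, (3|7)=-1; sign (−1)^0·+1^0·-1^-2 = +1.
(a,b)_∞: sgn(-5890)=−, sgn(-667)=−, so -1.
(a,b)_2: α=3, β=6; u≡7, v≡5 (mod 8); ε(u)ε(v)=1·0, αω(v)=3·1, βω(u)=6·0; sum ≡ 1  ⇒  -1.
(-5890, -667 / ℚ) ramifies at {2, 5, 23, 29, 31, ∞}: a division algebra.

[2, 5, 23, 29, 31, inf]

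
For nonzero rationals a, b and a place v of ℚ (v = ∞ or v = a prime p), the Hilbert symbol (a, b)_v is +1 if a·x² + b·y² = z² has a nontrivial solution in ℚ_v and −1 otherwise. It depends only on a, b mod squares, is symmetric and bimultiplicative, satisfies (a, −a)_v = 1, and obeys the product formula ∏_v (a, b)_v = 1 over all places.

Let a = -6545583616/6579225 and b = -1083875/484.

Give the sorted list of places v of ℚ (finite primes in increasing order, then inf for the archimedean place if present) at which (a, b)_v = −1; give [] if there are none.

[2, 11, 13, inf]

(a, b) ≡ (-286, -43355) mod (ℚ^×)²; places V = {2, 3, 5, 11, 13, 19, 23, 29, ∞}.
(a,b)_23: α=2, u≡6; β=1, v≡2 (mod 23); (6|23)=+1, (2|23)=+1; sign (−1)^0·+1^1·+1^2 = +1.
(a,b)_13: α=3, u≡4; β=1, v≡11 (mod 13); (4|13)=+1, (11|13)=-1; sign (−1)^0·+1^1·-1^3 = -1.
(a,b)_19: α=-2, u≡15; β=0, v≡2 (mod 19); (15|19)=-1, (2|19)=-1; sign (−1)^0·-1^0·-1^-2 = +1.
(a,b)_2: α=9, β=-2; u≡1, v≡5 (mod 8); ε(u)ε(v)=0·0, αω(v)=9·1, βω(u)=-2·0; sum ≡ 1  ⇒  -1.
(a,b)_∞: sgn(-286)=−, sgn(-43355)=−, so -1.
(a,b)_11: α=1, u≡10; β=-2, v≡8 (mod 11); (10|11)=-1, (8|11)=-1; sign (−1)^0·-1^-2·-1^1 = -1.
(a,b)_29: α=0, u≡5; β=1, v≡9 (mod 29); (5|29)=+1, (9|29)=+1; sign (−1)^0·+1^1·+1^0 = +1.
(a,b)_3: α=-6, u≡2; β=0, v≡1 (mod 3); (2|3)=-1, (1|3)=+1; sign (−1)^0·-1^0·+1^-6 = +1.
(a,b)_5: α=-2, u≡1; β=3, v≡1 (mod 5); (1|5)=+1, (1|5)=+1; sign (−1)^0·+1^3·+1^-2 = +1.
(-286, -43355 / ℚ) ramifies at {2, 11, 13, ∞}: a division algebra.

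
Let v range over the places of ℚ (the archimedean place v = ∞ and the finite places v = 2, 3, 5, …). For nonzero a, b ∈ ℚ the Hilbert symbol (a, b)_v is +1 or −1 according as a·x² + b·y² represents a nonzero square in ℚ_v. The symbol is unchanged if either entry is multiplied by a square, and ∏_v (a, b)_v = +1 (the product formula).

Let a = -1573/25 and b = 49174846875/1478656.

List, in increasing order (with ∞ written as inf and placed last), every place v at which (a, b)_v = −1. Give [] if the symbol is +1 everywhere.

Mod squares: a ≡ -13, b ≡ 1155. Check v ∈ {∞, 2, 3, 5, 7, 11, 13, 19, 29}.
v=29: a=29^0·(≡9), b=29^2·(≡4) mod 29; (9|29)=+1, (4|29)=+1; (−1)^{0·2·14}·(+1)^2·(+1)^0 = +1.
v=11: a=11^2·(≡3), b=11^1·(≡8) mod 11; (3|11)=+1, (8|11)=-1; (−1)^{2·1·5}·(+1)^1·(-1)^2 = +1.
v=5: a=5^-2·(≡2), b=5^5·(≡1) mod 5; (2|5)=-1, (1|5)=+1; (−1)^{-2·5·2}·(-1)^5·(+1)^-2 = -1.
v=7: a=7^0·(≡4), b=7^1·(≡1) mod 7; (4|7)=+1, (1|7)=+1; (−1)^{0·1·3}·(+1)^1·(+1)^0 = +1.
v=∞: -13 < 0 and 1155 > 0  ⇒  (a,b)_∞ = +1.
v=2: v_2(a)=0, v_2(b)=-12; units ≡ 3, 3 (mod 8); ε·ε+αω+βω = 1·1+0·1+-12·1 ≡ 1  ⇒  (a,b)_2 = -1.
v=3: a=3^0·(≡2), b=3^5·(≡1) mod 3; (2|3)=-1, (1|3)=+1; (−1)^{0·5·1}·(-1)^5·(+1)^0 = -1.
v=19: a=19^0·(≡7), b=19^-2·(≡13) mod 19; (7|19)=+1, (13|19)=-1; (−1)^{0·-2·9}·(+1)^-2·(-1)^0 = +1.
v=13: a=13^1·(≡4), b=13^0·(≡5) mod 13; (4|13)=+1, (5|13)=-1; (−1)^{1·0·6}·(+1)^0·(-1)^1 = -1.
(-13, 1155 / ℚ) ramifies at {2, 3, 5, 13}: a division algebra.

[2, 3, 5, 13]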